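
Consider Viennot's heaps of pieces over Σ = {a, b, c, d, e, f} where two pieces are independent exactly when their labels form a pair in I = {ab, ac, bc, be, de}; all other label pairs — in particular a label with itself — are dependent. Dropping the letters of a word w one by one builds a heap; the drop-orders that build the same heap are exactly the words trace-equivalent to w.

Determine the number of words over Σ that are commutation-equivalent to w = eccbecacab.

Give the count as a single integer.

drop 0:e onto floor
drop 1:c onto {0:e}
drop 2:c onto {1:c}
drop 3:b onto floor
drop 4:e onto {2:c}
drop 5:c onto {4:e}
drop 6:a onto {4:e}
drop 7:c onto {5:c}
drop 8:a onto {6:a}
drop 9:b onto {3:b}
ground layer = {0:e, 3:b}
drop-orders for the pieces not yet dropped (sum over which currently-grounded one goes next):
  1 to go: {7} 1  {8} 1  {9} 1
  2 to go: {3,9} 1  {5,7} 1  {6,8} 1  {7,8} 2  {7,9} 2  {8,9} 2
  3 to go: {3,7,9} 3  {3,8,9} 3  {5,7,8} 3  {5,7,9} 3  {6,7,8} 3  {6,8,9} 3  {7,8,9} 6
  4 to go: {3,5,7,9} 6  {3,6,8,9} 6  {3,7,8,9} 12  {5,6,7,8} 6  {5,7,8,9} 12  {6,7,8,9} 12
  5 to go: {3,5,7,8,9} 30  {3,6,7,8,9} 30  {4,5,6,7,8} 6  {5,6,7,8,9} 30
  6 to go: {2,4,5,6,7,8} 6  {3,5,6,7,8,9} 90  {4,5,6,7,8,9} 36
  7 to go: {1,2,4,5,6,7,8} 6  {2,4,5,6,7,8,9} 42  {3,4,5,6,7,8,9} 126
  8 to go: {0,1,2,4,5,6,7,8} 6  {1,2,4,5,6,7,8,9} 48  {2,3,4,5,6,7,8,9} 168
  if 0:e drops first: 216 orders
  if 3:b drops first: 54 orders
heap linearizations: 270

270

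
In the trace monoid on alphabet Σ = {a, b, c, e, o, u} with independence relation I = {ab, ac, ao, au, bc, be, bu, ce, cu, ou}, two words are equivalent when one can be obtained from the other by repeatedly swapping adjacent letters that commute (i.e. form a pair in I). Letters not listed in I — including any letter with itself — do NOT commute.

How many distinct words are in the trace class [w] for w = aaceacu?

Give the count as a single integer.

piece 0:a — minimal
piece 1:a rests on {0:a}
piece 2:c — minimal
piece 3:e rests on {1:a}
piece 4:a rests on {3:e}
piece 5:c rests on {2:c}
piece 6:u rests on {3:e}
minimal pieces: {0:a, 2:c}
ways to finish when only these pieces remain (= sum over removing one remaining piece with nothing left below it):
  1 left: {4}→1  {5}→1  {6}→1
  2 left: {2,5}→1  {4,5}→2  {4,6}→2  {5,6}→2
  3 left: {2,4,5}→3  {2,5,6}→3  {3,4,6}→2  {4,5,6}→6
  4 left: {1,3,4,6}→2  {2,4,5,6}→12  {3,4,5,6}→8
  5 left: {0,1,3,4,6}→2  {1,3,4,5,6}→10  {2,3,4,5,6}→20
  placing 0:a first → 30 extensions
  placing 2:c first → 12 extensions
total linear extensions = 42

42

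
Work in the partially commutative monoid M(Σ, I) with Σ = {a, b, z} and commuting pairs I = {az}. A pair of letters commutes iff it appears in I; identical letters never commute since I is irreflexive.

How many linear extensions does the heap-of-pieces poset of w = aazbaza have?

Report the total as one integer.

0(a) covers ∅
1(a) covers 0:a
2(z) covers ∅
3(b) covers 1:a, 2:z
4(a) covers 3:b
5(z) covers 3:b
6(a) covers 4:a
floor of heap: 0:a, 2:z
completions by unplaced set U, small U first (add the entries for U minus each lowest piece of U):
  |U|=1: {5}:1  {6}:1
  |U|=2: {4,6}:1  {5,6}:2
  |U|=3: {4,5,6}:3
  |U|=4: {3,4,5,6}:3
  |U|=5: {1,3,4,5,6}:3  {2,3,4,5,6}:3
  start at 0(a): 6
  start at 2(z): 3
sum over floor = 9

9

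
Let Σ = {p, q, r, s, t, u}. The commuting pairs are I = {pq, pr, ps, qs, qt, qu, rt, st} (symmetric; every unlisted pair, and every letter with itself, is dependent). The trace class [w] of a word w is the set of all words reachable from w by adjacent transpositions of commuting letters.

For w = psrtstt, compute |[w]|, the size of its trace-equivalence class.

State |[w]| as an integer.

0(p) covers ∅
1(s) covers ∅
2(r) covers 1:s
3(t) covers 0:p
4(s) covers 2:r
5(t) covers 3:t
6(t) covers 5:t
floor of heap: 0:p, 1:s
completions by unplaced set U, small U first (add the entries for U minus each lowest piece of U):
  |U|=1: {4}:1  {6}:1
  |U|=2: {2,4}:1  {4,6}:2  {5,6}:1
  |U|=3: {1,2,4}:1  {2,4,6}:3  {3,5,6}:1  {4,5,6}:3
  |U|=4: {0,3,5,6}:1  {1,2,4,6}:4  {2,4,5,6}:6  {3,4,5,6}:4
  |U|=5: {0,3,4,5,6}:5  {1,2,4,5,6}:10  {2,3,4,5,6}:10
  start at 0(p): 20
  start at 1(s): 15
sum over floor = 35

35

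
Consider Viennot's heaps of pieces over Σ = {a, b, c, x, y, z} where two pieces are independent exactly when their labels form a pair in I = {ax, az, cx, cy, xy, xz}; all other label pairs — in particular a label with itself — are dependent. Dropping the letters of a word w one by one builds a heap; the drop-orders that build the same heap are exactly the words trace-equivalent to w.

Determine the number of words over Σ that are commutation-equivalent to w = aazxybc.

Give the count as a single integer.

15

drop 0:a onto floor
drop 1:a onto {0:a}
drop 2:z onto floor
drop 3:x onto floor
drop 4:y onto {1:a, 2:z}
drop 5:b onto {3:x, 4:y}
drop 6:c onto {5:b}
ground layer = {0:a, 2:z, 3:x}
drop-orders for the pieces not yet dropped (sum over which currently-grounded one goes next):
  1 to go: {6} 1
  2 to go: {5,6} 1
  3 to go: {3,5,6} 1  {4,5,6} 1
  4 to go: {1,4,5,6} 1  {2,4,5,6} 1  {3,4,5,6} 2
  5 to go: {0,1,4,5,6} 1  {1,2,4,5,6} 2  {1,3,4,5,6} 3  {2,3,4,5,6} 3
  if 0:a drops first: 8 orders
  if 2:z drops first: 4 orders
  if 3:x drops first: 3 orders
heap linearizations: 15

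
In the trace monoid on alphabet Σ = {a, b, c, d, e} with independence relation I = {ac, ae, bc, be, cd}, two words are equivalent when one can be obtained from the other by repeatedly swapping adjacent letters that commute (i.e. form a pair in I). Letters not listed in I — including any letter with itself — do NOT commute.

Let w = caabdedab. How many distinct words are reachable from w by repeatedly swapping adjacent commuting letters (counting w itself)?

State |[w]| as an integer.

piece 0:c — minimal
piece 1:a — minimal
piece 2:a rests on {1:a}
piece 3:b rests on {2:a}
piece 4:d rests on {3:b}
piece 5:e rests on {0:c, 4:d}
piece 6:d rests on {5:e}
piece 7:a rests on {6:d}
piece 8:b rests on {7:a}
minimal pieces: {0:c, 1:a}
ways to finish when only these pieces remain (= sum over removing one remaining piece with nothing left below it):
  1 left: {8}→1
  2 left: {7,8}→1
  3 left: {6,7,8}→1
  4 left: {5,6,7,8}→1
  5 left: {0,5,6,7,8}→1  {4,5,6,7,8}→1
  6 left: {0,4,5,6,7,8}→2  {3,4,5,6,7,8}→1
  7 left: {0,3,4,5,6,7,8}→3  {2,3,4,5,6,7,8}→1
  placing 0:c first → 1 extensions
  placing 1:a first → 4 extensions
total linear extensions = 5

5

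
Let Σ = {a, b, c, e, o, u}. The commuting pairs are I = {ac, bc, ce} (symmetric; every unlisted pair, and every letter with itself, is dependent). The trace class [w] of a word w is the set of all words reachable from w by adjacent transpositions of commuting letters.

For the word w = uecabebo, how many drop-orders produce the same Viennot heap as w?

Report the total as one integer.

6

0(u) covers ∅
1(e) covers 0:u
2(c) covers 0:u
3(a) covers 1:e
4(b) covers 3:a
5(e) covers 4:b
6(b) covers 5:e
7(o) covers 2:c, 6:b
floor of heap: 0:u
completions by unplaced set U, small U first (add the entries for U minus each lowest piece of U):
  |U|=1: {7}:1
  |U|=2: {2,7}:1  {6,7}:1
  |U|=3: {2,6,7}:2  {5,6,7}:1
  |U|=4: {2,5,6,7}:3  {4,5,6,7}:1
  |U|=5: {2,4,5,6,7}:4  {3,4,5,6,7}:1
  |U|=6: {1,3,4,5,6,7}:1  {2,3,4,5,6,7}:5
  start at 0(u): 6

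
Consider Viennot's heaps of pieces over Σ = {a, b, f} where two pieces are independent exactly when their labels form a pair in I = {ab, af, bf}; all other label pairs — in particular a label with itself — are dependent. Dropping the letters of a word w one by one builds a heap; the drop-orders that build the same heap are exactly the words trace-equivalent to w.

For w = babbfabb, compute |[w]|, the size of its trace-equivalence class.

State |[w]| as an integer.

168

piece 0:b — minimal
piece 1:a — minimal
piece 2:b rests on {0:b}
piece 3:b rests on {2:b}
piece 4:f — minimal
piece 5:a rests on {1:a}
piece 6:b rests on {3:b}
piece 7:b rests on {6:b}
minimal pieces: {0:b, 1:a, 4:f}
ways to finish when only these pieces remain (= sum over removing one remaining piece with nothing left below it):
  1 left: {4}→1  {5}→1  {7}→1
  2 left: {1,5}→1  {4,5}→2  {4,7}→2  {5,7}→2  {6,7}→1
  3 left: {1,4,5}→3  {1,5,7}→3  {3,6,7}→1  {4,5,7}→6  {4,6,7}→3  {5,6,7}→3
  4 left: {1,4,5,7}→12  {1,5,6,7}→6  {2,3,6,7}→1  {3,4,6,7}→4  {3,5,6,7}→4  {4,5,6,7}→12
  5 left: {0,2,3,6,7}→1  {1,3,5,6,7}→10  {1,4,5,6,7}→30  {2,3,4,6,7}→5  {2,3,5,6,7}→5  {3,4,5,6,7}→20
  6 left: {0,2,3,4,6,7}→6  {0,2,3,5,6,7}→6  {1,2,3,5,6,7}→15  {1,3,4,5,6,7}→60  {2,3,4,5,6,7}→30
  placing 0:b first → 105 extensions
  placing 1:a first → 42 extensions
  placing 4:f first → 21 extensions
total linear extensions = 168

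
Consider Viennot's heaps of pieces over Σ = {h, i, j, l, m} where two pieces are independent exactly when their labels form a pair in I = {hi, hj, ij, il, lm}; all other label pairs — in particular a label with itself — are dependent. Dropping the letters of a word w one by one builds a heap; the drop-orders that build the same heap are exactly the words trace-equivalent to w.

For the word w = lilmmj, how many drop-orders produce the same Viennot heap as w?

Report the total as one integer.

10

#0=l has no predecessor
#1=i has no predecessor
#2=l depends on [0:l]
#3=m depends on [1:i]
#4=m depends on [3:m]
#5=j depends on [2:l, 4:m]
sources: [0:l, 1:i]
N(rest) = Σ N(rest − s) over sources s of rest; N(one piece) = 1:
  size 1 → [5]=1
  size 2 → [2,5]=1  [4,5]=1
  size 3 → [0,2,5]=1  [2,4,5]=2  [3,4,5]=1
  size 4 → [0,2,4,5]=3  [1,3,4,5]=1  [2,3,4,5]=3
  first=0(l) contributes 4
  first=1(i) contributes 6
|[w]| = 10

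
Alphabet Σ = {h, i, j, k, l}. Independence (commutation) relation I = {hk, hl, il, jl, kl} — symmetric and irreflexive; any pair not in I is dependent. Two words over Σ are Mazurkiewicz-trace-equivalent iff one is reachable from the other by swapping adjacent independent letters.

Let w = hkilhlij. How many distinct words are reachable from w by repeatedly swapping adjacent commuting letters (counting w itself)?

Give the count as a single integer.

piece 0:h — minimal
piece 1:k — minimal
piece 2:i rests on {0:h, 1:k}
piece 3:l — minimal
piece 4:h rests on {2:i}
piece 5:l rests on {3:l}
piece 6:i rests on {4:h}
piece 7:j rests on {6:i}
minimal pieces: {0:h, 1:k, 3:l}
ways to finish when only these pieces remain (= sum over removing one remaining piece with nothing left below it):
  1 left: {5}→1  {7}→1
  2 left: {3,5}→1  {5,7}→2  {6,7}→1
  3 left: {3,5,7}→3  {4,6,7}→1  {5,6,7}→3
  4 left: {2,4,6,7}→1  {3,5,6,7}→6  {4,5,6,7}→4
  5 left: {0,2,4,6,7}→1  {1,2,4,6,7}→1  {2,4,5,6,7}→5  {3,4,5,6,7}→10
  6 left: {0,1,2,4,6,7}→2  {0,2,4,5,6,7}→6  {1,2,4,5,6,7}→6  {2,3,4,5,6,7}→15
  placing 0:h first → 21 extensions
  placing 1:k first → 21 extensions
  placing 3:l first → 14 extensions
total linear extensions = 56

56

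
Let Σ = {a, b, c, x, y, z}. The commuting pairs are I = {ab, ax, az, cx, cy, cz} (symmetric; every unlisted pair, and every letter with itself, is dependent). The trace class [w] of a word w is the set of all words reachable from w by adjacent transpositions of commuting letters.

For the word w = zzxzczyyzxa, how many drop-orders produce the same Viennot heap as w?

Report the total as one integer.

27

piece 0:z — minimal
piece 1:z rests on {0:z}
piece 2:x rests on {1:z}
piece 3:z rests on {2:x}
piece 4:c — minimal
piece 5:z rests on {3:z}
piece 6:y rests on {5:z}
piece 7:y rests on {6:y}
piece 8:z rests on {7:y}
piece 9:x rests on {8:z}
piece 10:a rests on {4:c, 7:y}
minimal pieces: {0:z, 4:c}
ways to finish when only these pieces remain (= sum over removing one remaining piece with nothing left below it):
  1 left: {9}→1  {10}→1
  2 left: {4,10}→1  {8,9}→1  {9,10}→2
  3 left: {4,9,10}→3  {8,9,10}→3
  4 left: {4,8,9,10}→6  {7,8,9,10}→3
  5 left: {4,7,8,9,10}→9  {6,7,8,9,10}→3
  6 left: {4,6,7,8,9,10}→12  {5,6,7,8,9,10}→3
  7 left: {3,5,6,7,8,9,10}→3  {4,5,6,7,8,9,10}→15
  8 left: {2,3,5,6,7,8,9,10}→3  {3,4,5,6,7,8,9,10}→18
  9 left: {1,2,3,5,6,7,8,9,10}→3  {2,3,4,5,6,7,8,9,10}→21
  placing 0:z first → 24 extensions
  placing 4:c first → 3 extensions
total linear extensions = 27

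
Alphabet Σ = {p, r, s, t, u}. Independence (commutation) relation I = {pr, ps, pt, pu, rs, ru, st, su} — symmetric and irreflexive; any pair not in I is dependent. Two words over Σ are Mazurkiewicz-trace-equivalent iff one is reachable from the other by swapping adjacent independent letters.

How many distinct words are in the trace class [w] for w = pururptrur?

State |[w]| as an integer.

piece 0:p — minimal
piece 1:u — minimal
piece 2:r — minimal
piece 3:u rests on {1:u}
piece 4:r rests on {2:r}
piece 5:p rests on {0:p}
piece 6:t rests on {3:u, 4:r}
piece 7:r rests on {6:t}
piece 8:u rests on {6:t}
piece 9:r rests on {7:r}
minimal pieces: {0:p, 1:u, 2:r}
ways to finish when only these pieces remain (= sum over removing one remaining piece with nothing left below it):
  1 left: {5}→1  {8}→1  {9}→1
  2 left: {0,5}→1  {5,8}→2  {5,9}→2  {7,9}→1  {8,9}→2
  3 left: {0,5,8}→3  {0,5,9}→3  {5,7,9}→3  {5,8,9}→6  {7,8,9}→3
  4 left: {0,5,7,9}→6  {0,5,8,9}→12  {5,7,8,9}→12  {6,7,8,9}→3
  5 left: {0,5,7,8,9}→30  {3,6,7,8,9}→3  {4,6,7,8,9}→3  {5,6,7,8,9}→15
  6 left: {0,5,6,7,8,9}→45  {1,3,6,7,8,9}→3  {2,4,6,7,8,9}→3  {3,4,6,7,8,9}→6  {3,5,6,7,8,9}→18  {4,5,6,7,8,9}→18
  7 left: {0,3,5,6,7,8,9}→63  {0,4,5,6,7,8,9}→63  {1,3,4,6,7,8,9}→9  {1,3,5,6,7,8,9}→21  {2,3,4,6,7,8,9}→9  {2,4,5,6,7,8,9}→21  {3,4,5,6,7,8,9}→42
  8 left: {0,1,3,5,6,7,8,9}→84  {0,2,4,5,6,7,8,9}→84  {0,3,4,5,6,7,8,9}→168  {1,2,3,4,6,7,8,9}→18  {1,3,4,5,6,7,8,9}→72  {2,3,4,5,6,7,8,9}→72
  placing 0:p first → 162 extensions
  placing 1:u first → 324 extensions
  placing 2:r first → 324 extensions
total linear extensions = 810

810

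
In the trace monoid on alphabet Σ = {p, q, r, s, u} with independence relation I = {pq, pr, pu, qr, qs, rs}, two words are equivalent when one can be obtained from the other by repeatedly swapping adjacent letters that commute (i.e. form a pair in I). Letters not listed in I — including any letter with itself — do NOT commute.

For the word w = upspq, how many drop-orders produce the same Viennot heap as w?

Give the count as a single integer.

drop 0:u onto floor
drop 1:p onto floor
drop 2:s onto {0:u, 1:p}
drop 3:p onto {2:s}
drop 4:q onto {0:u}
ground layer = {0:u, 1:p}
drop-orders for the pieces not yet dropped (sum over which currently-grounded one goes next):
  1 to go: {3} 1  {4} 1
  2 to go: {2,3} 1  {3,4} 2
  3 to go: {1,2,3} 1  {2,3,4} 3
  if 0:u drops first: 4 orders
  if 1:p drops first: 3 orders
heap linearizations: 7

7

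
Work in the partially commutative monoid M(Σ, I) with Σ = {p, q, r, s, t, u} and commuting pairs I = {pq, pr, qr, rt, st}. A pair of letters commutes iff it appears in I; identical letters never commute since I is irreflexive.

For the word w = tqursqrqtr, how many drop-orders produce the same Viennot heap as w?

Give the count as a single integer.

10

drop 0:t onto floor
drop 1:q onto {0:t}
drop 2:u onto {1:q}
drop 3:r onto {2:u}
drop 4:s onto {3:r}
drop 5:q onto {4:s}
drop 6:r onto {4:s}
drop 7:q onto {5:q}
drop 8:t onto {7:q}
drop 9:r onto {6:r}
ground layer = {0:t}
drop-orders for the pieces not yet dropped (sum over which currently-grounded one goes next):
  1 to go: {8} 1  {9} 1
  2 to go: {6,9} 1  {7,8} 1  {8,9} 2
  3 to go: {5,7,8} 1  {6,8,9} 3  {7,8,9} 3
  4 to go: {5,7,8,9} 4  {6,7,8,9} 6
  5 to go: {5,6,7,8,9} 10
  6 to go: {4,5,6,7,8,9} 10
  7 to go: {3,4,5,6,7,8,9} 10
  8 to go: {2,3,4,5,6,7,8,9} 10
  if 0:t drops first: 10 orders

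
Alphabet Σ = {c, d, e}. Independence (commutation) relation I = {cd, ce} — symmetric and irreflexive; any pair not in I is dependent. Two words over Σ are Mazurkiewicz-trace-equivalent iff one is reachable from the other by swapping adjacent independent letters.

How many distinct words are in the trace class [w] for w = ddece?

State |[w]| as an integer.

5

0(d) covers ∅
1(d) covers 0:d
2(e) covers 1:d
3(c) covers ∅
4(e) covers 2:e
floor of heap: 0:d, 3:c
completions by unplaced set U, small U first (add the entries for U minus each lowest piece of U):
  |U|=1: {3}:1  {4}:1
  |U|=2: {2,4}:1  {3,4}:2
  |U|=3: {1,2,4}:1  {2,3,4}:3
  start at 0(d): 4
  start at 3(c): 1
sum over floor = 5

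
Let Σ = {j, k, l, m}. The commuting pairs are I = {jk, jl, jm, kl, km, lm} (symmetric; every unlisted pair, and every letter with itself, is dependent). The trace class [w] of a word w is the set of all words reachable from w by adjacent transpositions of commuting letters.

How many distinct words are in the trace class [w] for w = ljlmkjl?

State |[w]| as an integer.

420

piece 0:l — minimal
piece 1:j — minimal
piece 2:l rests on {0:l}
piece 3:m — minimal
piece 4:k — minimal
piece 5:j rests on {1:j}
piece 6:l rests on {2:l}
minimal pieces: {0:l, 1:j, 3:m, 4:k}
ways to finish when only these pieces remain (= sum over removing one remaining piece with nothing left below it):
  1 left: {3}→1  {4}→1  {5}→1  {6}→1
  2 left: {1,5}→1  {2,6}→1  {3,4}→2  {3,5}→2  {3,6}→2  {4,5}→2  {4,6}→2  {5,6}→2
  3 left: {0,2,6}→1  {1,3,5}→3  {1,4,5}→3  {1,5,6}→3  {2,3,6}→3  {2,4,6}→3  {2,5,6}→3  {3,4,5}→6  {3,4,6}→6  {3,5,6}→6  {4,5,6}→6
  4 left: {0,2,3,6}→4  {0,2,4,6}→4  {0,2,5,6}→4  {1,2,5,6}→6  {1,3,4,5}→12  {1,3,5,6}→12  {1,4,5,6}→12  {2,3,4,6}→12  {2,3,5,6}→12  {2,4,5,6}→12  {3,4,5,6}→24
  5 left: {0,1,2,5,6}→10  {0,2,3,4,6}→20  {0,2,3,5,6}→20  {0,2,4,5,6}→20  {1,2,3,5,6}→30  {1,2,4,5,6}→30  {1,3,4,5,6}→60  {2,3,4,5,6}→60
  placing 0:l first → 180 extensions
  placing 1:j first → 120 extensions
  placing 3:m first → 60 extensions
  placing 4:k first → 60 extensions
total linear extensions = 420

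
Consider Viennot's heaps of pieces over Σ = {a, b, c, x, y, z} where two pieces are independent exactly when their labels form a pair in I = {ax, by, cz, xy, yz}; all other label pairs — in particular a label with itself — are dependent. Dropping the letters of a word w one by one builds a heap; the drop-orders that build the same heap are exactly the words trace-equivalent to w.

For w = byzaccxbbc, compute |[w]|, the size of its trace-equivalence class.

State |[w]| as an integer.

3

piece 0:b — minimal
piece 1:y — minimal
piece 2:z rests on {0:b}
piece 3:a rests on {1:y, 2:z}
piece 4:c rests on {3:a}
piece 5:c rests on {4:c}
piece 6:x rests on {5:c}
piece 7:b rests on {6:x}
piece 8:b rests on {7:b}
piece 9:c rests on {8:b}
minimal pieces: {0:b, 1:y}
ways to finish when only these pieces remain (= sum over removing one remaining piece with nothing left below it):
  1 left: {9}→1
  2 left: {8,9}→1
  3 left: {7,8,9}→1
  4 left: {6,7,8,9}→1
  5 left: {5,6,7,8,9}→1
  6 left: {4,5,6,7,8,9}→1
  7 left: {3,4,5,6,7,8,9}→1
  8 left: {1,3,4,5,6,7,8,9}→1  {2,3,4,5,6,7,8,9}→1
  placing 0:b first → 2 extensions
  placing 1:y first → 1 extensions
total linear extensions = 3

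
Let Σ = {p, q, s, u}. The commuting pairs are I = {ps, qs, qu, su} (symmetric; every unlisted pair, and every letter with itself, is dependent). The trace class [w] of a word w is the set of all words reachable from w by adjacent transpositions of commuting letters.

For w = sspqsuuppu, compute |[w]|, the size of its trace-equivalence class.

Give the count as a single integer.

0(s) covers ∅
1(s) covers 0:s
2(p) covers ∅
3(q) covers 2:p
4(s) covers 1:s
5(u) covers 2:p
6(u) covers 5:u
7(p) covers 3:q, 6:u
8(p) covers 7:p
9(u) covers 8:p
floor of heap: 0:s, 2:p
completions by unplaced set U, small U first (add the entries for U minus each lowest piece of U):
  |U|=1: {4}:1  {9}:1
  |U|=2: {1,4}:1  {4,9}:2  {8,9}:1
  |U|=3: {0,1,4}:1  {1,4,9}:3  {4,8,9}:3  {7,8,9}:1
  |U|=4: {0,1,4,9}:4  {1,4,8,9}:6  {3,7,8,9}:1  {4,7,8,9}:4  {6,7,8,9}:1
  |U|=5: {0,1,4,8,9}:10  {1,4,7,8,9}:10  {3,4,7,8,9}:5  {3,6,7,8,9}:2  {4,6,7,8,9}:5  {5,6,7,8,9}:1
  |U|=6: {0,1,4,7,8,9}:20  {1,3,4,7,8,9}:15  {1,4,6,7,8,9}:15  {3,4,6,7,8,9}:12  {3,5,6,7,8,9}:3  {4,5,6,7,8,9}:6
  |U|=7: {0,1,3,4,7,8,9}:35  {0,1,4,6,7,8,9}:35  {1,3,4,6,7,8,9}:42  {1,4,5,6,7,8,9}:21  {2,3,5,6,7,8,9}:3  {3,4,5,6,7,8,9}:21
  |U|=8: {0,1,3,4,6,7,8,9}:112  {0,1,4,5,6,7,8,9}:56  {1,3,4,5,6,7,8,9}:84  {2,3,4,5,6,7,8,9}:24
  start at 0(s): 108
  start at 2(p): 252
sum over floor = 360

360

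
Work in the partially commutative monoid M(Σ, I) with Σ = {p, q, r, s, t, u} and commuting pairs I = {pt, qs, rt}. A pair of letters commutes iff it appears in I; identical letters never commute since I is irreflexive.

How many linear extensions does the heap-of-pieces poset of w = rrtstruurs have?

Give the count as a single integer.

drop 0:r onto floor
drop 1:r onto {0:r}
drop 2:t onto floor
drop 3:s onto {1:r, 2:t}
drop 4:t onto {3:s}
drop 5:r onto {3:s}
drop 6:u onto {4:t, 5:r}
drop 7:u onto {6:u}
drop 8:r onto {7:u}
drop 9:s onto {8:r}
ground layer = {0:r, 2:t}
drop-orders for the pieces not yet dropped (sum over which currently-grounded one goes next):
  1 to go: {9} 1
  2 to go: {8,9} 1
  3 to go: {7,8,9} 1
  4 to go: {6,7,8,9} 1
  5 to go: {4,6,7,8,9} 1  {5,6,7,8,9} 1
  6 to go: {4,5,6,7,8,9} 2
  7 to go: {3,4,5,6,7,8,9} 2
  8 to go: {1,3,4,5,6,7,8,9} 2  {2,3,4,5,6,7,8,9} 2
  if 0:r drops first: 4 orders
  if 2:t drops first: 2 orders
heap linearizations: 6

6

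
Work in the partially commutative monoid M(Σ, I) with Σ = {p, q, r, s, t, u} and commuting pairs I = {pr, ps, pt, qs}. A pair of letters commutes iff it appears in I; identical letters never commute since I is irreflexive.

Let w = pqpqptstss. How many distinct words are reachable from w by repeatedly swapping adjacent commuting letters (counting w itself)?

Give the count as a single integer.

0(p) covers ∅
1(q) covers 0:p
2(p) covers 1:q
3(q) covers 2:p
4(p) covers 3:q
5(t) covers 3:q
6(s) covers 5:t
7(t) covers 6:s
8(s) covers 7:t
9(s) covers 8:s
floor of heap: 0:p
completions by unplaced set U, small U first (add the entries for U minus each lowest piece of U):
  |U|=1: {4}:1  {9}:1
  |U|=2: {4,9}:2  {8,9}:1
  |U|=3: {4,8,9}:3  {7,8,9}:1
  |U|=4: {4,7,8,9}:4  {6,7,8,9}:1
  |U|=5: {4,6,7,8,9}:5  {5,6,7,8,9}:1
  |U|=6: {4,5,6,7,8,9}:6
  |U|=7: {3,4,5,6,7,8,9}:6
  |U|=8: {2,3,4,5,6,7,8,9}:6
  start at 0(p): 6

6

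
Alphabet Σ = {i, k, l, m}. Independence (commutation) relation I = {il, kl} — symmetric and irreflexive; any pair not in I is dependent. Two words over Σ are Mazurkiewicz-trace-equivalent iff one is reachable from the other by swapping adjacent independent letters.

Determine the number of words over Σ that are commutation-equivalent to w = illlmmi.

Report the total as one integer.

piece 0:i — minimal
piece 1:l — minimal
piece 2:l rests on {1:l}
piece 3:l rests on {2:l}
piece 4:m rests on {0:i, 3:l}
piece 5:m rests on {4:m}
piece 6:i rests on {5:m}
minimal pieces: {0:i, 1:l}
ways to finish when only these pieces remain (= sum over removing one remaining piece with nothing left below it):
  1 left: {6}→1
  2 left: {5,6}→1
  3 left: {4,5,6}→1
  4 left: {0,4,5,6}→1  {3,4,5,6}→1
  5 left: {0,3,4,5,6}→2  {2,3,4,5,6}→1
  placing 0:i first → 1 extensions
  placing 1:l first → 3 extensions
total linear extensions = 4

4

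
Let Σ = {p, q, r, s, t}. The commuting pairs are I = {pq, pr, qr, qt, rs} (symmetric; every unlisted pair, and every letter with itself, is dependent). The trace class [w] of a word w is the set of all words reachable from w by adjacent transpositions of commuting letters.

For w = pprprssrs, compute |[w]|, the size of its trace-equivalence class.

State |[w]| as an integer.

piece 0:p — minimal
piece 1:p rests on {0:p}
piece 2:r — minimal
piece 3:p rests on {1:p}
piece 4:r rests on {2:r}
piece 5:s rests on {3:p}
piece 6:s rests on {5:s}
piece 7:r rests on {4:r}
piece 8:s rests on {6:s}
minimal pieces: {0:p, 2:r}
ways to finish when only these pieces remain (= sum over removing one remaining piece with nothing left below it):
  1 left: {7}→1  {8}→1
  2 left: {4,7}→1  {6,8}→1  {7,8}→2
  3 left: {2,4,7}→1  {4,7,8}→3  {5,6,8}→1  {6,7,8}→3
  4 left: {2,4,7,8}→4  {3,5,6,8}→1  {4,6,7,8}→6  {5,6,7,8}→4
  5 left: {1,3,5,6,8}→1  {2,4,6,7,8}→10  {3,5,6,7,8}→5  {4,5,6,7,8}→10
  6 left: {0,1,3,5,6,8}→1  {1,3,5,6,7,8}→6  {2,4,5,6,7,8}→20  {3,4,5,6,7,8}→15
  7 left: {0,1,3,5,6,7,8}→7  {1,3,4,5,6,7,8}→21  {2,3,4,5,6,7,8}→35
  placing 0:p first → 56 extensions
  placing 2:r first → 28 extensions
total linear extensions = 84

84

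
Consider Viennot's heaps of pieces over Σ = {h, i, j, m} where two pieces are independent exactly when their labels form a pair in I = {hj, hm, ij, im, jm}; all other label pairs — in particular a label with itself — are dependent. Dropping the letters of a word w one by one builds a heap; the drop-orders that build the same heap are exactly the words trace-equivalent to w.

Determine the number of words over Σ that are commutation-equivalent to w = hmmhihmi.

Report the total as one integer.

#0=h has no predecessor
#1=m has no predecessor
#2=m depends on [1:m]
#3=h depends on [0:h]
#4=i depends on [3:h]
#5=h depends on [4:i]
#6=m depends on [2:m]
#7=i depends on [5:h]
sources: [0:h, 1:m]
N(rest) = Σ N(rest − s) over sources s of rest; N(one piece) = 1:
  size 1 → [6]=1  [7]=1
  size 2 → [2,6]=1  [5,7]=1  [6,7]=2
  size 3 → [1,2,6]=1  [2,6,7]=3  [4,5,7]=1  [5,6,7]=3
  size 4 → [1,2,6,7]=4  [2,5,6,7]=6  [3,4,5,7]=1  [4,5,6,7]=4
  size 5 → [0,3,4,5,7]=1  [1,2,5,6,7]=10  [2,4,5,6,7]=10  [3,4,5,6,7]=5
  size 6 → [0,3,4,5,6,7]=6  [1,2,4,5,6,7]=20  [2,3,4,5,6,7]=15
  first=0(h) contributes 35
  first=1(m) contributes 21
|[w]| = 56

56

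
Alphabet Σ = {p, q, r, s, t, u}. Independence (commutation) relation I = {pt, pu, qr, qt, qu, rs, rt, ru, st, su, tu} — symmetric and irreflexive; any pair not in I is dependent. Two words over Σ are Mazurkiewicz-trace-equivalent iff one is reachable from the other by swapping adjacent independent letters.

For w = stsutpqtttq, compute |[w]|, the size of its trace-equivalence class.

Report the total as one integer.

drop 0:s onto floor
drop 1:t onto floor
drop 2:s onto {0:s}
drop 3:u onto floor
drop 4:t onto {1:t}
drop 5:p onto {2:s}
drop 6:q onto {5:p}
drop 7:t onto {4:t}
drop 8:t onto {7:t}
drop 9:t onto {8:t}
drop 10:q onto {6:q}
ground layer = {0:s, 1:t, 3:u}
drop-orders for the pieces not yet dropped (sum over which currently-grounded one goes next):
  1 to go: {3} 1  {9} 1  {10} 1
  2 to go: {3,9} 2  {3,10} 2  {6,10} 1  {8,9} 1  {9,10} 2
  3 to go: {3,6,10} 3  {3,8,9} 3  {3,9,10} 6  {5,6,10} 1  {6,9,10} 3  {7,8,9} 1  {8,9,10} 3
  4 to go: {2,5,6,10} 1  {3,5,6,10} 4  {3,6,9,10} 12  {3,7,8,9} 4  {3,8,9,10} 12  {4,7,8,9} 1  {5,6,9,10} 4  {6,8,9,10} 6  {7,8,9,10} 4
  5 to go: {0,2,5,6,10} 1  {1,4,7,8,9} 1  {2,3,5,6,10} 5  {2,5,6,9,10} 5  {3,4,7,8,9} 5  {3,5,6,9,10} 20  {3,6,8,9,10} 30  {3,7,8,9,10} 20  {4,7,8,9,10} 5  {5,6,8,9,10} 10  {6,7,8,9,10} 10
  6 to go: {0,2,3,5,6,10} 6  {0,2,5,6,9,10} 6  {1,3,4,7,8,9} 6  {1,4,7,8,9,10} 6  {2,3,5,6,9,10} 30  {2,5,6,8,9,10} 15  {3,4,7,8,9,10} 30  {3,5,6,8,9,10} 60  {3,6,7,8,9,10} 60  {4,6,7,8,9,10} 15  {5,6,7,8,9,10} 20
  7 to go: {0,2,3,5,6,9,10} 42  {0,2,5,6,8,9,10} 21  {1,3,4,7,8,9,10} 42  {1,4,6,7,8,9,10} 21  {2,3,5,6,8,9,10} 105  {2,5,6,7,8,9,10} 35  {3,4,6,7,8,9,10} 105  {3,5,6,7,8,9,10} 140  {4,5,6,7,8,9,10} 35
  8 to go: {0,2,3,5,6,8,9,10} 168  {0,2,5,6,7,8,9,10} 56  {1,3,4,6,7,8,9,10} 168  {1,4,5,6,7,8,9,10} 56  {2,3,5,6,7,8,9,10} 280  {2,4,5,6,7,8,9,10} 70  {3,4,5,6,7,8,9,10} 280
  9 to go: {0,2,3,5,6,7,8,9,10} 504  {0,2,4,5,6,7,8,9,10} 126  {1,2,4,5,6,7,8,9,10} 126  {1,3,4,5,6,7,8,9,10} 504  {2,3,4,5,6,7,8,9,10} 630
  if 0:s drops first: 1260 orders
  if 1:t drops first: 1260 orders
  if 3:u drops first: 252 orders
heap linearizations: 2772

2772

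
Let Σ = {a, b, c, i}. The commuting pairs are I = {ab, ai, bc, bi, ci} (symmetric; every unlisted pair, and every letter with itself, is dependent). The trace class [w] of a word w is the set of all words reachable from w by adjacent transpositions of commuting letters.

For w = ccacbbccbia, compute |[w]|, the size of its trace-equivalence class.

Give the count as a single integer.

0(c) covers ∅
1(c) covers 0:c
2(a) covers 1:c
3(c) covers 2:a
4(b) covers ∅
5(b) covers 4:b
6(c) covers 3:c
7(c) covers 6:c
8(b) covers 5:b
9(i) covers ∅
10(a) covers 7:c
floor of heap: 0:c, 4:b, 9:i
completions by unplaced set U, small U first (add the entries for U minus each lowest piece of U):
  |U|=1: {8}:1  {9}:1  {10}:1
  |U|=2: {5,8}:1  {7,10}:1  {8,9}:2  {8,10}:2  {9,10}:2
  |U|=3: {4,5,8}:1  {5,8,9}:3  {5,8,10}:3  {6,7,10}:1  {7,8,10}:3  {7,9,10}:3  {8,9,10}:6
  |U|=4: {3,6,7,10}:1  {4,5,8,9}:4  {4,5,8,10}:4  {5,7,8,10}:6  {5,8,9,10}:12  {6,7,8,10}:4  {6,7,9,10}:4  {7,8,9,10}:12
  |U|=5: {2,3,6,7,10}:1  {3,6,7,8,10}:5  {3,6,7,9,10}:5  {4,5,7,8,10}:10  {4,5,8,9,10}:20  {5,6,7,8,10}:10  {5,7,8,9,10}:30  {6,7,8,9,10}:20
  |U|=6: {1,2,3,6,7,10}:1  {2,3,6,7,8,10}:6  {2,3,6,7,9,10}:6  {3,5,6,7,8,10}:15  {3,6,7,8,9,10}:30  {4,5,6,7,8,10}:20  {4,5,7,8,9,10}:60  {5,6,7,8,9,10}:60
  |U|=7: {0,1,2,3,6,7,10}:1  {1,2,3,6,7,8,10}:7  {1,2,3,6,7,9,10}:7  {2,3,5,6,7,8,10}:21  {2,3,6,7,8,9,10}:42  {3,4,5,6,7,8,10}:35  {3,5,6,7,8,9,10}:105  {4,5,6,7,8,9,10}:140
  |U|=8: {0,1,2,3,6,7,8,10}:8  {0,1,2,3,6,7,9,10}:8  {1,2,3,5,6,7,8,10}:28  {1,2,3,6,7,8,9,10}:56  {2,3,4,5,6,7,8,10}:56  {2,3,5,6,7,8,9,10}:168  {3,4,5,6,7,8,9,10}:280
  |U|=9: {0,1,2,3,5,6,7,8,10}:36  {0,1,2,3,6,7,8,9,10}:72  {1,2,3,4,5,6,7,8,10}:84  {1,2,3,5,6,7,8,9,10}:252  {2,3,4,5,6,7,8,9,10}:504
  start at 0(c): 840
  start at 4(b): 360
  start at 9(i): 120
sum over floor = 1320

1320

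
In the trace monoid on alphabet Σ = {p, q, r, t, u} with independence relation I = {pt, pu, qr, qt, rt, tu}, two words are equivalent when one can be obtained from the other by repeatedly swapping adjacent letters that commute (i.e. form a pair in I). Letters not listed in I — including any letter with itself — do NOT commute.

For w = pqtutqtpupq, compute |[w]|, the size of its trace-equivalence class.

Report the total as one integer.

495

drop 0:p onto floor
drop 1:q onto {0:p}
drop 2:t onto floor
drop 3:u onto {1:q}
drop 4:t onto {2:t}
drop 5:q onto {3:u}
drop 6:t onto {4:t}
drop 7:p onto {5:q}
drop 8:u onto {5:q}
drop 9:p onto {7:p}
drop 10:q onto {8:u, 9:p}
ground layer = {0:p, 2:t}
drop-orders for the pieces not yet dropped (sum over which currently-grounded one goes next):
  1 to go: {6} 1  {10} 1
  2 to go: {4,6} 1  {6,10} 2  {8,10} 1  {9,10} 1
  3 to go: {2,4,6} 1  {4,6,10} 3  {6,8,10} 3  {6,9,10} 3  {7,9,10} 1  {8,9,10} 2
  4 to go: {2,4,6,10} 4  {4,6,8,10} 6  {4,6,9,10} 6  {6,7,9,10} 4  {6,8,9,10} 8  {7,8,9,10} 3
  5 to go: {2,4,6,8,10} 10  {2,4,6,9,10} 10  {4,6,7,9,10} 10  {4,6,8,9,10} 20  {5,7,8,9,10} 3  {6,7,8,9,10} 15
  6 to go: {2,4,6,7,9,10} 20  {2,4,6,8,9,10} 40  {3,5,7,8,9,10} 3  {4,6,7,8,9,10} 45  {5,6,7,8,9,10} 18
  7 to go: {1,3,5,7,8,9,10} 3  {2,4,6,7,8,9,10} 105  {3,5,6,7,8,9,10} 21  {4,5,6,7,8,9,10} 63
  8 to go: {0,1,3,5,7,8,9,10} 3  {1,3,5,6,7,8,9,10} 24  {2,4,5,6,7,8,9,10} 168  {3,4,5,6,7,8,9,10} 84
  9 to go: {0,1,3,5,6,7,8,9,10} 27  {1,3,4,5,6,7,8,9,10} 108  {2,3,4,5,6,7,8,9,10} 252
  if 0:p drops first: 360 orders
  if 2:t drops first: 135 orders
heap linearizations: 495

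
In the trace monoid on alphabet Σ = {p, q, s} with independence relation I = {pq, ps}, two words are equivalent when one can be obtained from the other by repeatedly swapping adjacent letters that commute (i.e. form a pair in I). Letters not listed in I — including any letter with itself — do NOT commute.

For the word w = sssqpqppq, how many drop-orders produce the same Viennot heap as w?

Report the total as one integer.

84

0(s) covers ∅
1(s) covers 0:s
2(s) covers 1:s
3(q) covers 2:s
4(p) covers ∅
5(q) covers 3:q
6(p) covers 4:p
7(p) covers 6:p
8(q) covers 5:q
floor of heap: 0:s, 4:p
completions by unplaced set U, small U first (add the entries for U minus each lowest piece of U):
  |U|=1: {7}:1  {8}:1
  |U|=2: {5,8}:1  {6,7}:1  {7,8}:2
  |U|=3: {3,5,8}:1  {4,6,7}:1  {5,7,8}:3  {6,7,8}:3
  |U|=4: {2,3,5,8}:1  {3,5,7,8}:4  {4,6,7,8}:4  {5,6,7,8}:6
  |U|=5: {1,2,3,5,8}:1  {2,3,5,7,8}:5  {3,5,6,7,8}:10  {4,5,6,7,8}:10
  |U|=6: {0,1,2,3,5,8}:1  {1,2,3,5,7,8}:6  {2,3,5,6,7,8}:15  {3,4,5,6,7,8}:20
  |U|=7: {0,1,2,3,5,7,8}:7  {1,2,3,5,6,7,8}:21  {2,3,4,5,6,7,8}:35
  start at 0(s): 56
  start at 4(p): 28
sum over floor = 84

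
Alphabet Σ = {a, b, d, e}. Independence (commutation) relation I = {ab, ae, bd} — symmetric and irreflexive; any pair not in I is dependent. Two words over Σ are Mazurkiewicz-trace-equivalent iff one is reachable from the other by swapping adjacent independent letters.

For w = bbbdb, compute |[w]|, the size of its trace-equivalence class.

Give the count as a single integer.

drop 0:b onto floor
drop 1:b onto {0:b}
drop 2:b onto {1:b}
drop 3:d onto floor
drop 4:b onto {2:b}
ground layer = {0:b, 3:d}
drop-orders for the pieces not yet dropped (sum over which currently-grounded one goes next):
  1 to go: {3} 1  {4} 1
  2 to go: {2,4} 1  {3,4} 2
  3 to go: {1,2,4} 1  {2,3,4} 3
  if 0:b drops first: 4 orders
  if 3:d drops first: 1 orders
heap linearizations: 5

5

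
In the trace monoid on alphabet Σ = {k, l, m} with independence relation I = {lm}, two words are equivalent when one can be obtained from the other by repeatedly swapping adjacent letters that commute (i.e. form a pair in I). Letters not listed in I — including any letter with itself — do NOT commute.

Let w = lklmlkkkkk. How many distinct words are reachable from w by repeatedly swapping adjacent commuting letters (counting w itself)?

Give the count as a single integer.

3

#0=l has no predecessor
#1=k depends on [0:l]
#2=l depends on [1:k]
#3=m depends on [1:k]
#4=l depends on [2:l]
#5=k depends on [3:m, 4:l]
#6=k depends on [5:k]
#7=k depends on [6:k]
#8=k depends on [7:k]
#9=k depends on [8:k]
sources: [0:l]
N(rest) = Σ N(rest − s) over sources s of rest; N(one piece) = 1:
  size 1 → [9]=1
  size 2 → [8,9]=1
  size 3 → [7,8,9]=1
  size 4 → [6,7,8,9]=1
  size 5 → [5,6,7,8,9]=1
  size 6 → [3,5,6,7,8,9]=1  [4,5,6,7,8,9]=1
  size 7 → [2,4,5,6,7,8,9]=1  [3,4,5,6,7,8,9]=2
  size 8 → [2,3,4,5,6,7,8,9]=3
  first=0(l) contributes 3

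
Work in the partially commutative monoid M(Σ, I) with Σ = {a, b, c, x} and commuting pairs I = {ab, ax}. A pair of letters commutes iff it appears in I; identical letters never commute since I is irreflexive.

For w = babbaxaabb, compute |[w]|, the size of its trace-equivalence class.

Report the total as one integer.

210

0(b) covers ∅
1(a) covers ∅
2(b) covers 0:b
3(b) covers 2:b
4(a) covers 1:a
5(x) covers 3:b
6(a) covers 4:a
7(a) covers 6:a
8(b) covers 5:x
9(b) covers 8:b
floor of heap: 0:b, 1:a
completions by unplaced set U, small U first (add the entries for U minus each lowest piece of U):
  |U|=1: {7}:1  {9}:1
  |U|=2: {6,7}:1  {7,9}:2  {8,9}:1
  |U|=3: {4,6,7}:1  {5,8,9}:1  {6,7,9}:3  {7,8,9}:3
  |U|=4: {1,4,6,7}:1  {3,5,8,9}:1  {4,6,7,9}:4  {5,7,8,9}:4  {6,7,8,9}:6
  |U|=5: {1,4,6,7,9}:5  {2,3,5,8,9}:1  {3,5,7,8,9}:5  {4,6,7,8,9}:10  {5,6,7,8,9}:10
  |U|=6: {0,2,3,5,8,9}:1  {1,4,6,7,8,9}:15  {2,3,5,7,8,9}:6  {3,5,6,7,8,9}:15  {4,5,6,7,8,9}:20
  |U|=7: {0,2,3,5,7,8,9}:7  {1,4,5,6,7,8,9}:35  {2,3,5,6,7,8,9}:21  {3,4,5,6,7,8,9}:35
  |U|=8: {0,2,3,5,6,7,8,9}:28  {1,3,4,5,6,7,8,9}:70  {2,3,4,5,6,7,8,9}:56
  start at 0(b): 126
  start at 1(a): 84
sum over floor = 210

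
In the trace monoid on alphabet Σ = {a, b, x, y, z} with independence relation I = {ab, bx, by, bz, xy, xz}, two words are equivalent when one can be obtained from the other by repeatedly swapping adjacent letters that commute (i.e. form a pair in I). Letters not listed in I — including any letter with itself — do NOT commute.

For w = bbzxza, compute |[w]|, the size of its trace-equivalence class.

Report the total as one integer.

#0=b has no predecessor
#1=b depends on [0:b]
#2=z has no predecessor
#3=x has no predecessor
#4=z depends on [2:z]
#5=a depends on [3:x, 4:z]
sources: [0:b, 2:z, 3:x]
N(rest) = Σ N(rest − s) over sources s of rest; N(one piece) = 1:
  size 1 → [1]=1  [5]=1
  size 2 → [0,1]=1  [1,5]=2  [3,5]=1  [4,5]=1
  size 3 → [0,1,5]=3  [1,3,5]=3  [1,4,5]=3  [2,4,5]=1  [3,4,5]=2
  size 4 → [0,1,3,5]=6  [0,1,4,5]=6  [1,2,4,5]=4  [1,3,4,5]=8  [2,3,4,5]=3
  first=0(b) contributes 15
  first=2(z) contributes 20
  first=3(x) contributes 10
|[w]| = 45

45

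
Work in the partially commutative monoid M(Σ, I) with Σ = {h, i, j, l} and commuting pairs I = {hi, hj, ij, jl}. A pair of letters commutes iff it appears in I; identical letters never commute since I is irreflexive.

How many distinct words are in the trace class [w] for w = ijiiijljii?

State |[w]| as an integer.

0(i) covers ∅
1(j) covers ∅
2(i) covers 0:i
3(i) covers 2:i
4(i) covers 3:i
5(j) covers 1:j
6(l) covers 4:i
7(j) covers 5:j
8(i) covers 6:l
9(i) covers 8:i
floor of heap: 0:i, 1:j
completions by unplaced set U, small U first (add the entries for U minus each lowest piece of U):
  |U|=1: {7}:1  {9}:1
  |U|=2: {5,7}:1  {7,9}:2  {8,9}:1
  |U|=3: {1,5,7}:1  {5,7,9}:3  {6,8,9}:1  {7,8,9}:3
  |U|=4: {1,5,7,9}:4  {4,6,8,9}:1  {5,7,8,9}:6  {6,7,8,9}:4
  |U|=5: {1,5,7,8,9}:10  {3,4,6,8,9}:1  {4,6,7,8,9}:5  {5,6,7,8,9}:10
  |U|=6: {1,5,6,7,8,9}:20  {2,3,4,6,8,9}:1  {3,4,6,7,8,9}:6  {4,5,6,7,8,9}:15
  |U|=7: {0,2,3,4,6,8,9}:1  {1,4,5,6,7,8,9}:35  {2,3,4,6,7,8,9}:7  {3,4,5,6,7,8,9}:21
  |U|=8: {0,2,3,4,6,7,8,9}:8  {1,3,4,5,6,7,8,9}:56  {2,3,4,5,6,7,8,9}:28
  start at 0(i): 84
  start at 1(j): 36
sum over floor = 120

120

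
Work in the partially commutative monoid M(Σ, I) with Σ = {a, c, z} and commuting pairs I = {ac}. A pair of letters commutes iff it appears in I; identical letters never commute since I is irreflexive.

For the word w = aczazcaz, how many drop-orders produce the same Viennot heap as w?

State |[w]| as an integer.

4

piece 0:a — minimal
piece 1:c — minimal
piece 2:z rests on {0:a, 1:c}
piece 3:a rests on {2:z}
piece 4:z rests on {3:a}
piece 5:c rests on {4:z}
piece 6:a rests on {4:z}
piece 7:z rests on {5:c, 6:a}
minimal pieces: {0:a, 1:c}
ways to finish when only these pieces remain (= sum over removing one remaining piece with nothing left below it):
  1 left: {7}→1
  2 left: {5,7}→1  {6,7}→1
  3 left: {5,6,7}→2
  4 left: {4,5,6,7}→2
  5 left: {3,4,5,6,7}→2
  6 left: {2,3,4,5,6,7}→2
  placing 0:a first → 2 extensions
  placing 1:c first → 2 extensions
total linear extensions = 4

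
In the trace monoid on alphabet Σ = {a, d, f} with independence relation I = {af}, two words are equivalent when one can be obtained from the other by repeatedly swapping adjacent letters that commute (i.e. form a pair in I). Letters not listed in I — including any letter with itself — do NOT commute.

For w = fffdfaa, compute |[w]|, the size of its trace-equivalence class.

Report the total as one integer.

3

0(f) covers ∅
1(f) covers 0:f
2(f) covers 1:f
3(d) covers 2:f
4(f) covers 3:d
5(a) covers 3:d
6(a) covers 5:a
floor of heap: 0:f
completions by unplaced set U, small U first (add the entries for U minus each lowest piece of U):
  |U|=1: {4}:1  {6}:1
  |U|=2: {4,6}:2  {5,6}:1
  |U|=3: {4,5,6}:3
  |U|=4: {3,4,5,6}:3
  |U|=5: {2,3,4,5,6}:3
  start at 0(f): 3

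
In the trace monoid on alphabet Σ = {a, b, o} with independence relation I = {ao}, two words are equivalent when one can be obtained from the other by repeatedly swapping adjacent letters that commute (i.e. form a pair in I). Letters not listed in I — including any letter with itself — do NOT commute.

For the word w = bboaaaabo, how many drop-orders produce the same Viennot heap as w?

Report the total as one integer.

drop 0:b onto floor
drop 1:b onto {0:b}
drop 2:o onto {1:b}
drop 3:a onto {1:b}
drop 4:a onto {3:a}
drop 5:a onto {4:a}
drop 6:a onto {5:a}
drop 7:b onto {2:o, 6:a}
drop 8:o onto {7:b}
ground layer = {0:b}
drop-orders for the pieces not yet dropped (sum over which currently-grounded one goes next):
  1 to go: {8} 1
  2 to go: {7,8} 1
  3 to go: {2,7,8} 1  {6,7,8} 1
  4 to go: {2,6,7,8} 2  {5,6,7,8} 1
  5 to go: {2,5,6,7,8} 3  {4,5,6,7,8} 1
  6 to go: {2,4,5,6,7,8} 4  {3,4,5,6,7,8} 1
  7 to go: {2,3,4,5,6,7,8} 5
  if 0:b drops first: 5 orders

5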